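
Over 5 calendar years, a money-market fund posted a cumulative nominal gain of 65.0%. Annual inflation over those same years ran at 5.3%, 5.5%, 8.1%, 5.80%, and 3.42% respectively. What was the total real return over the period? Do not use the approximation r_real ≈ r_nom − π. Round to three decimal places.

Cumulative inflation factor: 1.053 × 1.055 × 1.081 × 1.0580 × 1.0342 ≈ 1.31400.
Nominal growth factor: 1.65000. Real growth factor = 1.65000 / 1.31400 ≈ 1.25570.
Total real return ≈ 25.5704%.

25.570%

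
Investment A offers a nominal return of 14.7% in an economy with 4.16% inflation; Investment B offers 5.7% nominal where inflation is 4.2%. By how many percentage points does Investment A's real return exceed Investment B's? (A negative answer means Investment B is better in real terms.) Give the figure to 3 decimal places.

8.680

Investment A real return: 1.147/1.0416 − 1 = 10.1190%.
Investment B real return: 1.057/1.042 − 1 = 1.4395%.
Difference: 10.1190 − 1.4395 = 8.6795 pp.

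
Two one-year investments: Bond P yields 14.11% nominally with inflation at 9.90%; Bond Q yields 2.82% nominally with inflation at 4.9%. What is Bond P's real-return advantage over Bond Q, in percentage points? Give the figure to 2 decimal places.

5.81

Bond P real return: 1.1411/1.0990 − 1 = 3.831%.
Bond Q real return: 1.0282/1.049 − 1 = -1.983%.
Difference: 3.831 − (-1.983) = 5.814 pp.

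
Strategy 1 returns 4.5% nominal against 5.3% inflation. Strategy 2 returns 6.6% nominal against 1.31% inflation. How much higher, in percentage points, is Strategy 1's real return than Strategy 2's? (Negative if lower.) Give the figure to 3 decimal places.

-5.981

Strategy 1 real return: 1.045/1.053 − 1 = -0.7597%.
Strategy 2 real return: 1.066/1.0131 − 1 = 5.2216%.
Difference: -0.7597 − 5.2216 = -5.9813 pp.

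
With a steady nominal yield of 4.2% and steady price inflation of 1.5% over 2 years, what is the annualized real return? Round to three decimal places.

2.660%

With constant rates the annual real return is the same each year: (1+4.2%)/(1+1.5%) − 1 = 0.02660.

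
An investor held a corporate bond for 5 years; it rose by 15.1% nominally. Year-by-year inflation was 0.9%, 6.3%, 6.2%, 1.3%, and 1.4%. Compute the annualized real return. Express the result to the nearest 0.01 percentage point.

Cumulative inflation factor: 1.009 × 1.063 × 1.062 × 1.013 × 1.014 ≈ 1.17003.
Nominal growth factor: 1.15100. Real growth factor = 1.15100 / 1.17003 ≈ 0.98374.
Annualized: 0.98374^(1/5) − 1 ≈ -0.00327.

-0.33%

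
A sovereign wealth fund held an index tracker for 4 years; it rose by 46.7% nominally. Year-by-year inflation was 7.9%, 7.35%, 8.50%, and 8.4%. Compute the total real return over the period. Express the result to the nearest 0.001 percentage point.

7.683%

Cumulative inflation factor: 1.079 × 1.0735 × 1.0850 × 1.084 ≈ 1.36233.
Nominal growth factor: 1.46700. Real growth factor = 1.46700 / 1.36233 ≈ 1.07683.
Total real return ≈ 7.6831%.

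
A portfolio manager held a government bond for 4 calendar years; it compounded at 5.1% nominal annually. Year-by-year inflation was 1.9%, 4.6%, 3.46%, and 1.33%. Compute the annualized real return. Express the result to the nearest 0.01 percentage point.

2.22%

Cumulative inflation factor: 1.019 × 1.046 × 1.0346 × 1.0133 ≈ 1.11742.
Nominal growth factor: 1.22014. Real growth factor = 1.22014 / 1.11742 ≈ 1.09193.
Annualized: 1.09193^(1/4) − 1 ≈ 0.02223.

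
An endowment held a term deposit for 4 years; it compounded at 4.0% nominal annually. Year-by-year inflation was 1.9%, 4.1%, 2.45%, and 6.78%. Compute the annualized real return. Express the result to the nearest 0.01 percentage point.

0.20%

Cumulative inflation factor: 1.019 × 1.041 × 1.0245 × 1.0678 ≈ 1.16045.
Nominal growth factor: 1.16986. Real growth factor = 1.16986 / 1.16045 ≈ 1.00811.
Annualized: 1.00811^(1/4) − 1 ≈ 0.00202.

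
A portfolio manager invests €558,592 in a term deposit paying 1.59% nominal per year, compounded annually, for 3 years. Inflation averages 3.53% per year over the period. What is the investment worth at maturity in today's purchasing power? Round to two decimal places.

€527,775.17

Nominal value at maturity: €558,592 × (1 + 1.59%)^3 ≈ €585,662.74.
Price-level factor over 3 years: (1 + 3.53%)^3 ≈ 1.1096822570.
Dividing the nominal maturity value by the price-level factor gives the value in today's money.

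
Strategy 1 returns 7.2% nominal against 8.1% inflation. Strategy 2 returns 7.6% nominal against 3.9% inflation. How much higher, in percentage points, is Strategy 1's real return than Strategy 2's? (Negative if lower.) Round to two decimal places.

Strategy 1 real return: 1.072/1.081 − 1 = -0.833%.
Strategy 2 real return: 1.076/1.039 − 1 = 3.561%.
Difference: -0.833 − 3.561 = -4.394 pp.

-4.39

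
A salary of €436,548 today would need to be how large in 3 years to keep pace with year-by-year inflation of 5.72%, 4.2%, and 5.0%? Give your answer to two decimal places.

Cumulative price-level factor: 1.0572 × 1.042 × 1.050 = 1.15668252.
The nominal amount required is €436,548 scaled up by that factor.

€504,947.44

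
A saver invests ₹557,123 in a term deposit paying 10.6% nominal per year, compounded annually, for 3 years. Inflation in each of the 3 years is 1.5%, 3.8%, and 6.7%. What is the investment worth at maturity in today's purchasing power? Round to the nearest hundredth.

₹670,484.36

Nominal value at maturity: ₹557,123 × (1 + 10.6%)^3 ≈ ₹753,731.16.
Price-level factor over 3 years: 1.015 × 1.038 × 1.067 = 1.12415919.
Dividing the nominal maturity value by the price-level factor gives the value in today's money.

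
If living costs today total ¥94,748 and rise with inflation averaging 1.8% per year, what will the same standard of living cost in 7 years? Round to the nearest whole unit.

Cumulative price-level factor: (1+1.8%)^7 ≈ 1.1330118341.
Multiplying ¥94,748 by the price-level factor gives the future nominal sum.

¥107,351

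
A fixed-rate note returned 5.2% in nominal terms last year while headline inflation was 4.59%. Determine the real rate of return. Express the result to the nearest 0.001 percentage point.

Real return via the Fisher equation: (1 + 5.2%)/(1 + 4.59%) − 1 = 1.052/1.0459 − 1 ≈ 0.00583.

0.583%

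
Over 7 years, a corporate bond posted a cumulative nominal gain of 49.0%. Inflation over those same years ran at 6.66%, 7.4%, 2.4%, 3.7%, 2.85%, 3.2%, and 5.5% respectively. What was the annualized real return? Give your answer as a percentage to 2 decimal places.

Cumulative inflation factor: 1.0666 × 1.074 × 1.024 × 1.037 × 1.0285 × 1.032 × 1.055 ≈ 1.36214.
Nominal growth factor: 1.49000. Real growth factor = 1.49000 / 1.36214 ≈ 1.09387.
Annualized: 1.09387^(1/7) − 1 ≈ 0.01290.

1.29%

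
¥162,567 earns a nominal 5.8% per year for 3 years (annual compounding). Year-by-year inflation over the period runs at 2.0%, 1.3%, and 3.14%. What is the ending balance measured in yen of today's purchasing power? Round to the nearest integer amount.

Nominal value at maturity: ¥162,567 × (1 + 5.8%)^3 ≈ ¥192,526.
Price-level factor over 3 years: 1.020 × 1.013 × 1.0314 = 1.065704364.
Dividing the nominal maturity value by the price-level factor gives the value in today's money.

¥180,656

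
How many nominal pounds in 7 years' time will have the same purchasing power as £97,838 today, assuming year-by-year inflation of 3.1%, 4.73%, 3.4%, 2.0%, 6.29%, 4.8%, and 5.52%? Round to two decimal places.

£130,962.37

Cumulative price-level factor: 1.031 × 1.0473 × 1.034 × 1.020 × 1.0629 × 1.048 × 1.0552 ≈ 1.3385634171.
The nominal amount required is £97,838 scaled up by that factor.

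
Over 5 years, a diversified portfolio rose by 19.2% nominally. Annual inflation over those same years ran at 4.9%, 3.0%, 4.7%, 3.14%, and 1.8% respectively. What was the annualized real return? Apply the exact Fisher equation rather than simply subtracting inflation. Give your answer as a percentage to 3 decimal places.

Cumulative inflation factor: 1.049 × 1.030 × 1.047 × 1.0314 × 1.018 ≈ 1.18778.
Nominal growth factor: 1.19200. Real growth factor = 1.19200 / 1.18778 ≈ 1.00356.
Annualized: 1.00356^(1/5) − 1 ≈ 0.00071.

0.071%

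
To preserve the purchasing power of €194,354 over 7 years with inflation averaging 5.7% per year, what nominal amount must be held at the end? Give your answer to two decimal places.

€286,495.89

Cumulative price-level factor: (1+5.7%)^7 ≈ 1.4740930926.
The nominal amount required is €194,354 scaled up by that factor.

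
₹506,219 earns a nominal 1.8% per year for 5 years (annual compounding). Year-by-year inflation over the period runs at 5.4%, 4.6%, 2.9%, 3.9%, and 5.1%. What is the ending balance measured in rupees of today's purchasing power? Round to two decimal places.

Nominal value at maturity: ₹506,219 × (1 + 1.8%)^5 ≈ ₹553,448.65.
Price-level factor over 5 years: 1.054 × 1.046 × 1.029 × 1.039 × 1.051 ≈ 1.2388135123.
Dividing the nominal maturity value by the price-level factor gives the value in today's money.

₹446,757.03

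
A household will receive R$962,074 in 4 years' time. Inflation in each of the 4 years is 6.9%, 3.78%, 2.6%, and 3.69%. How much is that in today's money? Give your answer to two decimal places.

R$815,141.25

Price-level factor over 4 years: 1.069 × 1.0378 × 1.026 × 1.0369 ≈ 1.1802543420.
Purchasing power today: R$962,074 divided by that factor.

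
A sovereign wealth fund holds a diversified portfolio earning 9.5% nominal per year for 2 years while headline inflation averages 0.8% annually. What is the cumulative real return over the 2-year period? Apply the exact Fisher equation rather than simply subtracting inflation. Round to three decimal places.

18.007%

The annual real rate is (1+9.5%)/(1+0.8%) − 1 = 8.6310%.
Compounded over 2 years: (1 + 0.086310)^2 − 1 ≈ 0.18007.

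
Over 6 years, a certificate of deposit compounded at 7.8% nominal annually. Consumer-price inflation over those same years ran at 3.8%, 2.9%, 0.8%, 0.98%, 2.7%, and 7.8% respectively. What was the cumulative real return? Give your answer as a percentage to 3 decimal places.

30.381%

Cumulative inflation factor: 1.038 × 1.029 × 1.008 × 1.0098 × 1.027 × 1.078 ≈ 1.20364.
Nominal growth factor: 1.56932. Real growth factor = 1.56932 / 1.20364 ≈ 1.30381.
Total real return ≈ 30.3811%.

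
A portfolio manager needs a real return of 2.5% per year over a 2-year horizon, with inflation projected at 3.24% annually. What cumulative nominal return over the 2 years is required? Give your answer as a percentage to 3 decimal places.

Required annual nominal rate: (1+2.5%)(1+3.24%) − 1 = 5.821%.
Cumulative over 2 years: (1 + 0.05821)^2 − 1 ≈ 0.11981.

11.981%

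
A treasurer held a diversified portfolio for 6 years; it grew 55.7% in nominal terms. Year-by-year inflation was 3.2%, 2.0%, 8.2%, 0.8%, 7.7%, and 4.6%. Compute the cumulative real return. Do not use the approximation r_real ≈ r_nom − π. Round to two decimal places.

Cumulative inflation factor: 1.032 × 1.020 × 1.082 × 1.008 × 1.077 × 1.046 ≈ 1.29335.
Nominal growth factor: 1.55700. Real growth factor = 1.55700 / 1.29335 ≈ 1.20385.
Total real return ≈ 20.3853%.

20.39%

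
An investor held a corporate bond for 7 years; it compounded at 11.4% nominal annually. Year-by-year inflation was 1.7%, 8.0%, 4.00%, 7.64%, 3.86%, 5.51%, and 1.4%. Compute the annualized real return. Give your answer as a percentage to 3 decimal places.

6.543%

Cumulative inflation factor: 1.017 × 1.080 × 1.0400 × 1.0764 × 1.0386 × 1.0551 × 1.014 ≈ 1.36625.
Nominal growth factor: 2.12910. Real growth factor = 2.12910 / 1.36625 ≈ 1.55835.
Annualized: 1.55835^(1/7) − 1 ≈ 0.06543.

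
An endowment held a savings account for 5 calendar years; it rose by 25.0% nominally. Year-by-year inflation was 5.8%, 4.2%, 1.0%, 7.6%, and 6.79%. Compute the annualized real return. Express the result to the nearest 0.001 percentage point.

-0.464%

Cumulative inflation factor: 1.058 × 1.042 × 1.010 × 1.076 × 1.0679 ≈ 1.27943.
Nominal growth factor: 1.25000. Real growth factor = 1.25000 / 1.27943 ≈ 0.97700.
Annualized: 0.97700^(1/5) − 1 ≈ -0.00464.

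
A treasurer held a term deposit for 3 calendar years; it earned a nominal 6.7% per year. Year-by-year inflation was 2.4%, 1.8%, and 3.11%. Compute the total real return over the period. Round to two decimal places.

Cumulative inflation factor: 1.024 × 1.018 × 1.0311 ≈ 1.07485.
Nominal growth factor: 1.21477. Real growth factor = 1.21477 / 1.07485 ≈ 1.13017.
Total real return ≈ 13.0173%.

13.02%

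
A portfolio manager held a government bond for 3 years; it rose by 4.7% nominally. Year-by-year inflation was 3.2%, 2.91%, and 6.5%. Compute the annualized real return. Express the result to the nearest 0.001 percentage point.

Cumulative inflation factor: 1.032 × 1.0291 × 1.065 ≈ 1.13106.
Nominal growth factor: 1.04700. Real growth factor = 1.04700 / 1.13106 ≈ 0.92568.
Annualized: 0.92568^(1/3) − 1 ≈ -0.02541.

-2.541%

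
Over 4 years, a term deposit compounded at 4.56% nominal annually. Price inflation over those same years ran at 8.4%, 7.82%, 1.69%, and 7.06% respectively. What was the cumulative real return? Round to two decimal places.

Cumulative inflation factor: 1.084 × 1.0782 × 1.0169 × 1.0706 ≈ 1.27243.
Nominal growth factor: 1.19526. Real growth factor = 1.19526 / 1.27243 ≈ 0.93935.
Total real return ≈ -6.0648%.

-6.06%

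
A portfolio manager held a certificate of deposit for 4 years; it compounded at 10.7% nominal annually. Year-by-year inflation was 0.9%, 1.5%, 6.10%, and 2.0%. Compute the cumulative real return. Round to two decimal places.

35.49%

Cumulative inflation factor: 1.009 × 1.015 × 1.0610 × 1.020 ≈ 1.10834.
Nominal growth factor: 1.50173. Real growth factor = 1.50173 / 1.10834 ≈ 1.35493.
Total real return ≈ 35.4933%.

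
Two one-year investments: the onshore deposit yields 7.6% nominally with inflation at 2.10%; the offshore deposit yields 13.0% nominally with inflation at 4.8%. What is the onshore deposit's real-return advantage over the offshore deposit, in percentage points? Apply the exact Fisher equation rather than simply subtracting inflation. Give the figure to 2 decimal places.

The onshore deposit real return: 1.076/1.0210 − 1 = 5.387%.
The offshore deposit real return: 1.130/1.048 − 1 = 7.824%.
Difference: 5.387 − 7.824 = -2.437 pp.

-2.44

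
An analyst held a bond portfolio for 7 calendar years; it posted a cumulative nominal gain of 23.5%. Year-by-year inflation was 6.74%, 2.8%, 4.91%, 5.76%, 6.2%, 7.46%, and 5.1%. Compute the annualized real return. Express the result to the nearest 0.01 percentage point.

Cumulative inflation factor: 1.0674 × 1.028 × 1.0491 × 1.0576 × 1.062 × 1.0746 × 1.051 ≈ 1.46027.
Nominal growth factor: 1.23500. Real growth factor = 1.23500 / 1.46027 ≈ 0.84573.
Annualized: 0.84573^(1/7) − 1 ≈ -0.02365.

-2.37%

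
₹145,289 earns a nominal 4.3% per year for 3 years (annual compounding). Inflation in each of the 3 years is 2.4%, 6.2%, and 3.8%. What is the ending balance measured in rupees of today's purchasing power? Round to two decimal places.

Nominal value at maturity: ₹145,289 × (1 + 4.3%)^3 ≈ ₹164,848.75.
Price-level factor over 3 years: 1.024 × 1.062 × 1.038 = 1.128812544.
Dividing the nominal maturity value by the price-level factor gives the value in today's money.

₹146,037.31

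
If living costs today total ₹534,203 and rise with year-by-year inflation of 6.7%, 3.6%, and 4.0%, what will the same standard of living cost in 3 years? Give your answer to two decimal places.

Cumulative price-level factor: 1.067 × 1.036 × 1.040 = 1.14962848.
The nominal amount required is ₹534,203 scaled up by that factor.

₹614,134.98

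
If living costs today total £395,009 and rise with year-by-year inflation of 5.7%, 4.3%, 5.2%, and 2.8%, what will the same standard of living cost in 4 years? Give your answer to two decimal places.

Cumulative price-level factor: 1.057 × 1.043 × 1.052 × 1.028 ≈ 1.1922522487.
The nominal amount required is £395,009 scaled up by that factor.

£470,950.37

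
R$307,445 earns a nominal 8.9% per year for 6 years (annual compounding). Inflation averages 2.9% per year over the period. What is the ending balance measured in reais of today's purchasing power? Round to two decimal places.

R$431,958.94

Nominal value at maturity: R$307,445 × (1 + 8.9%)^6 ≈ R$512,784.29.
Price-level factor over 6 years: (1 + 2.9%)^6 ≈ 1.1871135129.
Dividing the nominal maturity value by the price-level factor gives the value in today's money.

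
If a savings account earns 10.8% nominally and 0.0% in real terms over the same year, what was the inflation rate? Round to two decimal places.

From (1+r_nom) = (1+r_real)(1+π), we get 1+π = (1 + 10.8%)/(1 + 0.0%) = 1.108/1.000 ≈ 1.10800.
So π ≈ 10.8000%.

10.80%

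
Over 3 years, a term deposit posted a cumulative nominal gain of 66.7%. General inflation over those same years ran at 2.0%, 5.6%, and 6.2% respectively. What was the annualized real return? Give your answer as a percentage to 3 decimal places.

Cumulative inflation factor: 1.020 × 1.056 × 1.062 ≈ 1.14390.
Nominal growth factor: 1.66700. Real growth factor = 1.66700 / 1.14390 ≈ 1.45729.
Annualized: 1.45729^(1/3) − 1 ≈ 0.13375.

13.375%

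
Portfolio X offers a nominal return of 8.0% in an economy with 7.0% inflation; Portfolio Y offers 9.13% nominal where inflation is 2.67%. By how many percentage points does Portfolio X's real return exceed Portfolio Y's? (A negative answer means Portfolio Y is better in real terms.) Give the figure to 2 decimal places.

-5.36

Portfolio X real return: 1.080/1.070 − 1 = 0.935%.
Portfolio Y real return: 1.0913/1.0267 − 1 = 6.292%.
Difference: 0.935 − 6.292 = -5.357 pp.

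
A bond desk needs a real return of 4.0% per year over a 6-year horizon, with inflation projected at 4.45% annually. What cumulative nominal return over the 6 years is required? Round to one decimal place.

Required annual nominal rate: (1+4.0%)(1+4.45%) − 1 = 8.628%.
Cumulative over 6 years: (1 + 0.08628)^6 − 1 ≈ 0.64305.

64.3%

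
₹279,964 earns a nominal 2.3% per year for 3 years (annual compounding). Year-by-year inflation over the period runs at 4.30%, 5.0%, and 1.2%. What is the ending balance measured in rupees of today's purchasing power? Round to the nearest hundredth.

Nominal value at maturity: ₹279,964 × (1 + 2.3%)^3 ≈ ₹299,729.23.
Price-level factor over 3 years: 1.0430 × 1.050 × 1.012 = 1.1082918.
Dividing the nominal maturity value by the price-level factor gives the value in today's money.

₹270,442.52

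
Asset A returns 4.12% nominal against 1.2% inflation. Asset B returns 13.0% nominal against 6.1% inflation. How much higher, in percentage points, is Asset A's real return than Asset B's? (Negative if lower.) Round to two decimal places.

Asset A real return: 1.0412/1.012 − 1 = 2.885%.
Asset B real return: 1.130/1.061 − 1 = 6.503%.
Difference: 2.885 − 6.503 = -3.618 pp.

-3.62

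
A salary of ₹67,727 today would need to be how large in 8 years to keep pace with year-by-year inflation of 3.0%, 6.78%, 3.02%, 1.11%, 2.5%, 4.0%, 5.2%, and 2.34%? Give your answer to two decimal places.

₹89,047.76

Cumulative price-level factor: 1.030 × 1.0678 × 1.0302 × 1.0111 × 1.025 × 1.040 × 1.052 × 1.0234 ≈ 1.3148044167.
The nominal amount required is ₹67,727 scaled up by that factor.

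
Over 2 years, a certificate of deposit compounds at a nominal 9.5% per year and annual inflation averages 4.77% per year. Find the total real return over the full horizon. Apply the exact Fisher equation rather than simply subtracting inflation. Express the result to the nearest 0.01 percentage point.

The annual real rate is (1+9.5%)/(1+4.77%) − 1 = 4.5147%.
Compounded over 2 years: (1 + 0.045147)^2 − 1 ≈ 0.09233.

9.23%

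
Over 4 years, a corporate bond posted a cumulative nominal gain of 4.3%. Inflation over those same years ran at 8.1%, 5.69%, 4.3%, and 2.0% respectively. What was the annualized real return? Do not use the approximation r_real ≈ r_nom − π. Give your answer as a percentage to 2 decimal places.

Cumulative inflation factor: 1.081 × 1.0569 × 1.043 × 1.020 ≈ 1.21547.
Nominal growth factor: 1.04300. Real growth factor = 1.04300 / 1.21547 ≈ 0.85810.
Annualized: 0.85810^(1/4) − 1 ≈ -0.03753.

-3.75%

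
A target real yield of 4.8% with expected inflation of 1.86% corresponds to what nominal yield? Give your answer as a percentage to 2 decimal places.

By the Fisher equation, 1 + r_nom = (1 + 4.8%)(1 + 1.86%) = 1.048 × 1.0186 = 1.0674928.
So r_nom = 6.74928%.

6.75%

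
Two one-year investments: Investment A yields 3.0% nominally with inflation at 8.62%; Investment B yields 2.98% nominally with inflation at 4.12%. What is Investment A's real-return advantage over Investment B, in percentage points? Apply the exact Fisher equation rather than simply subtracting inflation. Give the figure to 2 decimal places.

Investment A real return: 1.030/1.0862 − 1 = -5.174%.
Investment B real return: 1.0298/1.0412 − 1 = -1.095%.
Difference: -5.174 − (-1.095) = -4.079 pp.

-4.08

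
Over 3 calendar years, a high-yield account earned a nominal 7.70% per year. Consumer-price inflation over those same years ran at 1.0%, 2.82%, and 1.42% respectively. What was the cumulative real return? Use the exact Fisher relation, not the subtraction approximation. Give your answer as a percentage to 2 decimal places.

Cumulative inflation factor: 1.010 × 1.0282 × 1.0142 ≈ 1.05323.
Nominal growth factor: 1.24924. Real growth factor = 1.24924 / 1.05323 ≈ 1.18611.
Total real return ≈ 18.6109%.

18.61%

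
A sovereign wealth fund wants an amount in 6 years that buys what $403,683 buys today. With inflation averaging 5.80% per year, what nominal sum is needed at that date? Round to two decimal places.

Cumulative price-level factor: (1+5.80%)^6 ≈ 1.4025359636.
The nominal amount required is $403,683 scaled up by that factor.

$566,179.93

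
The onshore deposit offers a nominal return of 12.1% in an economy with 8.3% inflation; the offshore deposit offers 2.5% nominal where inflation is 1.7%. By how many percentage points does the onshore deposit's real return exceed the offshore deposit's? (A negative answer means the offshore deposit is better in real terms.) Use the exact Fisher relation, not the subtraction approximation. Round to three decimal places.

The onshore deposit real return: 1.121/1.083 − 1 = 3.5088%.
The offshore deposit real return: 1.025/1.017 − 1 = 0.7866%.
Difference: 3.5088 − 0.7866 = 2.7222 pp.

2.722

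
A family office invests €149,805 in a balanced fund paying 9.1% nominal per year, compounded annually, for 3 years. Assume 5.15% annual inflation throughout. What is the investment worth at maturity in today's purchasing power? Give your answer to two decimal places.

€167,329.58

Nominal value at maturity: €149,805 × (1 + 9.1%)^3 ≈ €194,536.26.
Price-level factor over 3 years: (1 + 5.15%)^3 ≈ 1.1625933409.
The maturity value deflated by that factor is the answer in today's purchasing power.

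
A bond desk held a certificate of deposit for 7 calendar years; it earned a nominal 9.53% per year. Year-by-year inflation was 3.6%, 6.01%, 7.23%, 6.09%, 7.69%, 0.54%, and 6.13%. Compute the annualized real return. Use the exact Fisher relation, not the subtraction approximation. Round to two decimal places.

Cumulative inflation factor: 1.036 × 1.0601 × 1.0723 × 1.0609 × 1.0769 × 1.0054 × 1.0613 ≈ 1.43565.
Nominal growth factor: 1.89117. Real growth factor = 1.89117 / 1.43565 ≈ 1.31729.
Annualized: 1.31729^(1/7) − 1 ≈ 0.04015.

4.02%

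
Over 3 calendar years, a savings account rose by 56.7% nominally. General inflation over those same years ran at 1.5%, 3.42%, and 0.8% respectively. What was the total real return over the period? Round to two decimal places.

48.09%

Cumulative inflation factor: 1.015 × 1.0342 × 1.008 ≈ 1.05811.
Nominal growth factor: 1.56700. Real growth factor = 1.56700 / 1.05811 ≈ 1.48094.
Total real return ≈ 48.0941%.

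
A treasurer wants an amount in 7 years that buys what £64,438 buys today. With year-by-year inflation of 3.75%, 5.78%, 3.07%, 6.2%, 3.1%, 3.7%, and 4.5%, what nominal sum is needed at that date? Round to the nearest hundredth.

£86,485.68

Cumulative price-level factor: 1.0375 × 1.0578 × 1.0307 × 1.062 × 1.031 × 1.037 × 1.045 ≈ 1.3421534528.
The nominal amount required is £64,438 scaled up by that factor.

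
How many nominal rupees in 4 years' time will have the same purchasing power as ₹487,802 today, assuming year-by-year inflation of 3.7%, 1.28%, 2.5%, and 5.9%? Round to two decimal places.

Cumulative price-level factor: 1.037 × 1.0128 × 1.025 × 1.059 ≈ 1.1400457360.
Multiplying ₹487,802 by the price-level factor gives the future nominal sum.

₹556,116.59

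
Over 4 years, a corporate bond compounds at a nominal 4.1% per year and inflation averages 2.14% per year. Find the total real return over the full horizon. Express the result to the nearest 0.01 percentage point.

7.90%

The annual real rate is (1+4.1%)/(1+2.14%) − 1 = 1.9189%.
Compounded over 4 years: (1 + 0.019189)^4 − 1 ≈ 0.07900.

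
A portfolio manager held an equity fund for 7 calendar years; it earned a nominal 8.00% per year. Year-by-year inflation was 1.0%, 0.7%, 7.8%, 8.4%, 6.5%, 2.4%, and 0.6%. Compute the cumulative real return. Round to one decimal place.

31.4%

Cumulative inflation factor: 1.010 × 1.007 × 1.078 × 1.084 × 1.065 × 1.024 × 1.006 ≈ 1.30391.
Nominal growth factor: 1.71382. Real growth factor = 1.71382 / 1.30391 ≈ 1.31438.
Total real return ≈ 31.4377%.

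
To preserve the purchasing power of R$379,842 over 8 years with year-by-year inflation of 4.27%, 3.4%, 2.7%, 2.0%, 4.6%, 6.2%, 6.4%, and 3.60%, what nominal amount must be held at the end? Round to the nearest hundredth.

Cumulative price-level factor: 1.0427 × 1.034 × 1.027 × 1.020 × 1.046 × 1.062 × 1.064 × 1.0360 ≈ 1.3829552021.
The nominal amount required is R$379,842 scaled up by that factor.

R$525,304.47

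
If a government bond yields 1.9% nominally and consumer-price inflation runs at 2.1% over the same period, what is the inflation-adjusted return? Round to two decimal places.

Real return via the Fisher equation: (1 + 1.9%)/(1 + 2.1%) − 1 = 1.019/1.021 − 1 ≈ -0.00196.

-0.20%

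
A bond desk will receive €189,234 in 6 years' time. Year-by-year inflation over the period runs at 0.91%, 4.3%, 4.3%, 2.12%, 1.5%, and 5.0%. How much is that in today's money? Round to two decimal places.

€158,390.89

Price-level factor over 6 years: 1.0091 × 1.043 × 1.043 × 1.0212 × 1.015 × 1.050 ≈ 1.1947278031.
Purchasing power today: €189,234 divided by that factor.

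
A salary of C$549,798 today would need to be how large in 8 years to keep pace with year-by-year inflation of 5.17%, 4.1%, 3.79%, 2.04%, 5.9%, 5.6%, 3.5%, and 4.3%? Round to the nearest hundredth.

C$769,584.40

Cumulative price-level factor: 1.0517 × 1.041 × 1.0379 × 1.0204 × 1.059 × 1.056 × 1.035 × 1.043 ≈ 1.3997584627.
The nominal amount required is C$549,798 scaled up by that factor.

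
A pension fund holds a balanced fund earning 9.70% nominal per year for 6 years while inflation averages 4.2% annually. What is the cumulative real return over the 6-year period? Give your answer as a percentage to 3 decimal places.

36.155%

The annual real rate is (1+9.70%)/(1+4.2%) − 1 = 5.2783%.
Compounded over 6 years: (1 + 0.052783)^6 − 1 ≈ 0.36155.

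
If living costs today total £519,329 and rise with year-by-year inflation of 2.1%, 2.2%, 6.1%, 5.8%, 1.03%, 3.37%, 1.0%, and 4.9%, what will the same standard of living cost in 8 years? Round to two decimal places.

£673,072.73

Cumulative price-level factor: 1.021 × 1.022 × 1.061 × 1.058 × 1.0103 × 1.0337 × 1.010 × 1.049 ≈ 1.2960430297.
Multiplying £519,329 by the price-level factor gives the future nominal sum.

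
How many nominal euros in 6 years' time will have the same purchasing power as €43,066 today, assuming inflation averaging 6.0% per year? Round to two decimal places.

Cumulative price-level factor: (1+6.0%)^6 ≈ 1.4185191123.
Multiplying €43,066 by the price-level factor gives the future nominal sum.

€61,089.94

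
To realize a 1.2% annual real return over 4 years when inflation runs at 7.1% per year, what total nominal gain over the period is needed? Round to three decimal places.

38.000%

Required annual nominal rate: (1+1.2%)(1+7.1%) − 1 = 8.3852%.
Cumulative over 4 years: (1 + 0.083852)^4 − 1 ≈ 0.38000.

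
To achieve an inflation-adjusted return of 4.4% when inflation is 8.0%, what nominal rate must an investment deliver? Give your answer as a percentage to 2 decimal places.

By the Fisher equation, 1 + r_nom = (1 + 4.4%)(1 + 8.0%) = 1.044 × 1.080 = 1.12752.
So r_nom = 12.752%.

12.75%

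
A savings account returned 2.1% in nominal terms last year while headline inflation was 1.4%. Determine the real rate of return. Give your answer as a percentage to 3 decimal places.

Real return via the Fisher equation: (1 + 2.1%)/(1 + 1.4%) − 1 = 1.021/1.014 − 1 ≈ 0.00690.

0.690%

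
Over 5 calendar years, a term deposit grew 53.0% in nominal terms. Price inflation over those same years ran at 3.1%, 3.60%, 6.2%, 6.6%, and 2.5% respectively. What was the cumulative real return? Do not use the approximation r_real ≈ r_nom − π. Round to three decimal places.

Cumulative inflation factor: 1.031 × 1.0360 × 1.062 × 1.066 × 1.025 ≈ 1.23944.
Nominal growth factor: 1.53000. Real growth factor = 1.53000 / 1.23944 ≈ 1.23443.
Total real return ≈ 23.4433%.

23.443%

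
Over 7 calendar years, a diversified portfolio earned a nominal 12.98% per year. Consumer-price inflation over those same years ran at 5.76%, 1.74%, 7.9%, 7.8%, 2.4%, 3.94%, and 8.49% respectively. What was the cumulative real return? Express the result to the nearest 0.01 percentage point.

62.59%

Cumulative inflation factor: 1.0576 × 1.0174 × 1.079 × 1.078 × 1.024 × 1.0394 × 1.0849 ≈ 1.44519.
Nominal growth factor: 2.34969. Real growth factor = 2.34969 / 1.44519 ≈ 1.62587.
Total real return ≈ 62.5868%.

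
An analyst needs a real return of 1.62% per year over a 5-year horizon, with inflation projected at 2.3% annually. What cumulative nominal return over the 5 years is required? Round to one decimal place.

Required annual nominal rate: (1+1.62%)(1+2.3%) − 1 = 3.95726%.
Cumulative over 5 years: (1 + 0.0395726)^5 − 1 ≈ 0.21415.

21.4%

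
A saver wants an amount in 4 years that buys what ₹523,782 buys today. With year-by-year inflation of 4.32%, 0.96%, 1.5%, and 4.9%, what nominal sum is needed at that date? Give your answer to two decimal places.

Cumulative price-level factor: 1.0432 × 1.0096 × 1.015 × 1.049 ≈ 1.1213945749.
Multiplying ₹523,782 by the price-level factor gives the future nominal sum.

₹587,366.29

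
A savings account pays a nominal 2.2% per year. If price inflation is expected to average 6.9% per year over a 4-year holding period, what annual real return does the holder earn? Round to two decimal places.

With constant rates the annual real return is the same each year: (1+2.2%)/(1+6.9%) − 1 = -0.04397.

-4.40%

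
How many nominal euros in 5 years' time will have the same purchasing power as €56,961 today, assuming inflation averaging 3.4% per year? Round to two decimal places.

€67,325.61

Cumulative price-level factor: (1+3.4%)^5 ≈ 1.1819597671.
Multiplying €56,961 by the price-level factor gives the future nominal sum.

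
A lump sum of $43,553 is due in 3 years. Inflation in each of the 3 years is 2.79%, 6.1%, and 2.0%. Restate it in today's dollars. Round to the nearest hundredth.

Price-level factor over 3 years: 1.0279 × 1.061 × 1.020 = 1.112413938.
Purchasing power today: $43,553 divided by that factor.

$39,151.79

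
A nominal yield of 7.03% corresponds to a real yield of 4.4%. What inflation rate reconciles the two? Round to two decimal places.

From (1+r_nom) = (1+r_real)(1+π), we get 1+π = (1 + 7.03%)/(1 + 4.4%) = 1.0703/1.044 ≈ 1.02519.
So π ≈ 2.5192%.

2.52%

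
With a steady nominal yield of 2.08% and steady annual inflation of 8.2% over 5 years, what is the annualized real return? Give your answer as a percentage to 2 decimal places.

-5.66%

With constant rates the annual real return is the same each year: (1+2.08%)/(1+8.2%) − 1 = -0.05656.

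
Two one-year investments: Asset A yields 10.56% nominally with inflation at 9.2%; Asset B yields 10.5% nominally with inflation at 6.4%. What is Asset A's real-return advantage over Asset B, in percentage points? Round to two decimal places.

-2.61

Asset A real return: 1.1056/1.092 − 1 = 1.245%.
Asset B real return: 1.105/1.064 − 1 = 3.853%.
Difference: 1.245 − 3.853 = -2.608 pp.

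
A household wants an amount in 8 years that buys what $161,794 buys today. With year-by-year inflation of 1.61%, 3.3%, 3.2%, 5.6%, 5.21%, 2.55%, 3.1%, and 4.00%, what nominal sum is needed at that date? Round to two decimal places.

$214,105.34

Cumulative price-level factor: 1.0161 × 1.033 × 1.032 × 1.056 × 1.0521 × 1.0255 × 1.031 × 1.0400 ≈ 1.3233206155.
The nominal amount required is $161,794 scaled up by that factor.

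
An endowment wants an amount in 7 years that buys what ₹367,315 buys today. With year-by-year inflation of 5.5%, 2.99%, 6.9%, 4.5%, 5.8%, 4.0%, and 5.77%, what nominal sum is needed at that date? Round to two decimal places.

₹518,873.74

Cumulative price-level factor: 1.055 × 1.0299 × 1.069 × 1.045 × 1.058 × 1.040 × 1.0577 ≈ 1.4126124344.
The nominal amount required is ₹367,315 scaled up by that factor.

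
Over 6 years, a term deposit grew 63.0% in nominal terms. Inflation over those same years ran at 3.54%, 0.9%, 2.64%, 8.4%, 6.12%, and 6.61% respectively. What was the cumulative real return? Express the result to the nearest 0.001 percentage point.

Cumulative inflation factor: 1.0354 × 1.009 × 1.0264 × 1.084 × 1.0612 × 1.0661 ≈ 1.31504.
Nominal growth factor: 1.63000. Real growth factor = 1.63000 / 1.31504 ≈ 1.23950.
Total real return ≈ 23.9502%.

23.950%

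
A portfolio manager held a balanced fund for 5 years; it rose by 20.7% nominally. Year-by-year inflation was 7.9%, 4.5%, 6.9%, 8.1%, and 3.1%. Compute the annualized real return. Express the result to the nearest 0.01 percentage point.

-2.12%

Cumulative inflation factor: 1.079 × 1.045 × 1.069 × 1.081 × 1.031 ≈ 1.34338.
Nominal growth factor: 1.20700. Real growth factor = 1.20700 / 1.34338 ≈ 0.89848.
Annualized: 0.89848^(1/5) − 1 ≈ -0.02118.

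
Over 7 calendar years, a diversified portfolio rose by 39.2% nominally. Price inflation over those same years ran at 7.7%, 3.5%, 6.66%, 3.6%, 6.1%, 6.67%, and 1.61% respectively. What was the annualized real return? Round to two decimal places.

Cumulative inflation factor: 1.077 × 1.035 × 1.0666 × 1.036 × 1.061 × 1.0667 × 1.0161 ≈ 1.41648.
Nominal growth factor: 1.39200. Real growth factor = 1.39200 / 1.41648 ≈ 0.98272.
Annualized: 0.98272^(1/7) − 1 ≈ -0.00249.

-0.25%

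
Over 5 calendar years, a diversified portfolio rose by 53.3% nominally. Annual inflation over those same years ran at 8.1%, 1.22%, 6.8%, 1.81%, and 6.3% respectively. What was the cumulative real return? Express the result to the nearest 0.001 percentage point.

21.215%

Cumulative inflation factor: 1.081 × 1.0122 × 1.068 × 1.0181 × 1.063 ≈ 1.26470.
Nominal growth factor: 1.53300. Real growth factor = 1.53300 / 1.26470 ≈ 1.21215.
Total real return ≈ 21.2147%.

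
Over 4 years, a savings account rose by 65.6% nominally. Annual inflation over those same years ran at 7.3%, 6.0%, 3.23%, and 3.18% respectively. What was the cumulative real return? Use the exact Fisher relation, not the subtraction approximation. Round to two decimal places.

Cumulative inflation factor: 1.073 × 1.060 × 1.0323 × 1.0318 ≈ 1.21145.
Nominal growth factor: 1.65600. Real growth factor = 1.65600 / 1.21145 ≈ 1.36695.
Total real return ≈ 36.6952%.

36.70%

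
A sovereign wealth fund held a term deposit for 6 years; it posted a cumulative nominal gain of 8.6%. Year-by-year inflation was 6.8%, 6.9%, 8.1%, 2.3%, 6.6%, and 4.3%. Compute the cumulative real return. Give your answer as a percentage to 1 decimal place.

Cumulative inflation factor: 1.068 × 1.069 × 1.081 × 1.023 × 1.066 × 1.043 ≈ 1.40376.
Nominal growth factor: 1.08600. Real growth factor = 1.08600 / 1.40376 ≈ 0.77364.
Total real return ≈ -22.6362%.

-22.6%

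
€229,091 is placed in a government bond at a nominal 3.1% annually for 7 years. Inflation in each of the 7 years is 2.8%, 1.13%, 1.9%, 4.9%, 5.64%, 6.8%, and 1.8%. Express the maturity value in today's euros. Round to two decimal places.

Nominal value at maturity: €229,091 × (1 + 3.1%)^7 ≈ €283,673.45.
Price-level factor over 7 years: 1.028 × 1.0113 × 1.019 × 1.049 × 1.0564 × 1.068 × 1.018 ≈ 1.2763512773.
The maturity value deflated by that factor is the answer in today's purchasing power.

€222,253.43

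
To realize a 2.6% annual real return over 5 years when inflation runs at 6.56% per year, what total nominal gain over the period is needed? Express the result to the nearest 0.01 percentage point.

56.21%

Required annual nominal rate: (1+2.6%)(1+6.56%) − 1 = 9.33056%.
Cumulative over 5 years: (1 + 0.0933056)^5 − 1 ≈ 0.56210.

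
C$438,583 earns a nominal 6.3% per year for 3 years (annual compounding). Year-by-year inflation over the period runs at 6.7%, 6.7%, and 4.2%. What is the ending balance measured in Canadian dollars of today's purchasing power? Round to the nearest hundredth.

Nominal value at maturity: C$438,583 × (1 + 6.3%)^3 ≈ C$526,807.06.
Price-level factor over 3 years: 1.067 × 1.067 × 1.042 = 1.186305538.
The maturity value deflated by that factor is the answer in today's purchasing power.

C$444,073.68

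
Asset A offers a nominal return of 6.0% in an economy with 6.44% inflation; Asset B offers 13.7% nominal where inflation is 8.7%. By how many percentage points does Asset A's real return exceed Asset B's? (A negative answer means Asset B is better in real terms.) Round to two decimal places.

Asset A real return: 1.060/1.0644 − 1 = -0.413%.
Asset B real return: 1.137/1.087 − 1 = 4.600%.
Difference: -0.413 − 4.600 = -5.013 pp.

-5.01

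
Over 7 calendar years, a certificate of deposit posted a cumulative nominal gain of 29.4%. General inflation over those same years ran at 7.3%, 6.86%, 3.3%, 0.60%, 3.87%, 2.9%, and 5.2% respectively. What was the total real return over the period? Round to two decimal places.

-3.42%

Cumulative inflation factor: 1.073 × 1.0686 × 1.033 × 1.0060 × 1.0387 × 1.029 × 1.052 ≈ 1.33978.
Nominal growth factor: 1.29400. Real growth factor = 1.29400 / 1.33978 ≈ 0.96583.
Total real return ≈ -3.4172%.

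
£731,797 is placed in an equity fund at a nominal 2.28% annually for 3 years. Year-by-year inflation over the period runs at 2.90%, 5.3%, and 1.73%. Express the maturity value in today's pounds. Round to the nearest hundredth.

Nominal value at maturity: £731,797 × (1 + 2.28%)^3 ≈ £783,001.84.
Price-level factor over 3 years: 1.0290 × 1.053 × 1.0173 = 1.1022821901.
Dividing the nominal maturity value by the price-level factor gives the value in today's money.

£710,346.09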